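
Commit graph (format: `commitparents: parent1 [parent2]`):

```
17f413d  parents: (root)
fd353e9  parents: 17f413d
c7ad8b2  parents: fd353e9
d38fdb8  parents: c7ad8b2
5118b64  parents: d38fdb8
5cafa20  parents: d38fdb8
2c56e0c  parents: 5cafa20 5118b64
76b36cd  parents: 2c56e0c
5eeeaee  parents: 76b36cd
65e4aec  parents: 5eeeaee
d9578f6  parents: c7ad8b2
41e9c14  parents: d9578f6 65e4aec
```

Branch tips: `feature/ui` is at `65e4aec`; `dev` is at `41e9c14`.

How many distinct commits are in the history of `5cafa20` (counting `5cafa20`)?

Walking parent pointers from 5cafa20: reachable set = {17f413d, 5cafa20, c7ad8b2, d38fdb8, fd353e9}.
That is 5 commits.

5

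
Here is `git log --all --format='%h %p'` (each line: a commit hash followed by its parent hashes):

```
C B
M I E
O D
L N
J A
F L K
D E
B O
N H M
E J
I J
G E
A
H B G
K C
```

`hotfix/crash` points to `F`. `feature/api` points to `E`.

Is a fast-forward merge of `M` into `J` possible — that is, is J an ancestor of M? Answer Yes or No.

A fast-forward from J to M is possible iff J is an ancestor of M.
Ancestors of M: {A, E, I, J, M}.
J is among them, so fast-forward is possible.

Yes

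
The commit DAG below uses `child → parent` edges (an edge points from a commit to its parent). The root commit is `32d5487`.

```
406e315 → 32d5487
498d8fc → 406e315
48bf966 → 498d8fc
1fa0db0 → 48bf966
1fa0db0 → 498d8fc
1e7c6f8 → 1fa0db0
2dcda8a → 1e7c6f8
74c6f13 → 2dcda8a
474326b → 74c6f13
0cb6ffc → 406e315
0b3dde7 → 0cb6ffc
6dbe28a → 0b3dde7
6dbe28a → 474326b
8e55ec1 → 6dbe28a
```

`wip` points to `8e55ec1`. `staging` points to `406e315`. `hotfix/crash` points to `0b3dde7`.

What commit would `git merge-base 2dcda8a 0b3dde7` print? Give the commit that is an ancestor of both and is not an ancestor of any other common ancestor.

406e315

Ancestors of 2dcda8a: {1e7c6f8, 1fa0db0, 2dcda8a, 32d5487, 406e315, 48bf966, 498d8fc}.
Ancestors of 0b3dde7: {0b3dde7, 0cb6ffc, 32d5487, 406e315}.
Common ancestors: {32d5487, 406e315}.
Among these, 406e315 is not an ancestor of any other common ancestor — it is the merge base.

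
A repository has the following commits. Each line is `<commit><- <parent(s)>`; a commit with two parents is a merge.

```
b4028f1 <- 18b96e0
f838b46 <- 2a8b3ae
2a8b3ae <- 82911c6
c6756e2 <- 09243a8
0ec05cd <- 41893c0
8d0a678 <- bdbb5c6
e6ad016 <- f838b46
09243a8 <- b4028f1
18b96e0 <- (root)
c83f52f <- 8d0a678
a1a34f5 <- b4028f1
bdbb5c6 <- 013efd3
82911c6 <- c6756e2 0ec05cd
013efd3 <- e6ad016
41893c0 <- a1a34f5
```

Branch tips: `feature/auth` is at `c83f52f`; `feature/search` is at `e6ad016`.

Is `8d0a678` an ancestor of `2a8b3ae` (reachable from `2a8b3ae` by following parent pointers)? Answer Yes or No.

No

Ancestors of 2a8b3ae: {09243a8, 0ec05cd, 18b96e0, 2a8b3ae, 41893c0, 82911c6, a1a34f5, b4028f1, c6756e2}.
8d0a678 is not in that set, so it is not an ancestor of 2a8b3ae.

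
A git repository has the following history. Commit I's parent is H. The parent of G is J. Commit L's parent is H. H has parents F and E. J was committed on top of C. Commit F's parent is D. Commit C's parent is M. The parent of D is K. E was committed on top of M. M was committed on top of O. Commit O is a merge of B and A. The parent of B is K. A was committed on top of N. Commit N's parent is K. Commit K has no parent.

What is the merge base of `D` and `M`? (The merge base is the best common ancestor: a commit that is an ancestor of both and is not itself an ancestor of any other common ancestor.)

Ancestors of D: {D, K}.
Ancestors of M: {A, B, K, M, N, O}.
Common ancestors: {K}.
The only common ancestor is K, so it is the merge base.

K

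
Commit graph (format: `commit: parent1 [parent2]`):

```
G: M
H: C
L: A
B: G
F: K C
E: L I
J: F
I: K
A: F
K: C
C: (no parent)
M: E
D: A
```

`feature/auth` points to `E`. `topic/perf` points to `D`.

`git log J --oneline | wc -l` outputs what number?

4

Walking parent pointers from J: reachable set = {C, F, J, K}.
That is 4 commits.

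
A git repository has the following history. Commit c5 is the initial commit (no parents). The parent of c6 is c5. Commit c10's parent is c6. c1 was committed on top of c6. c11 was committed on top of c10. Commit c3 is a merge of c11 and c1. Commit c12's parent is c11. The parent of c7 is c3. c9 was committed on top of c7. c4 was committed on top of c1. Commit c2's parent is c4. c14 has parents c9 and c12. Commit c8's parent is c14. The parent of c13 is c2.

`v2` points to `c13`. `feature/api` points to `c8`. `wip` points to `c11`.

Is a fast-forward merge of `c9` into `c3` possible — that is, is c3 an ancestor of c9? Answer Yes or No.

Yes

A fast-forward from c3 to c9 is possible iff c3 is an ancestor of c9.
Ancestors of c9: {c1, c10, c11, c3, c5, c6, c7, c9}.
c3 is among them, so fast-forward is possible.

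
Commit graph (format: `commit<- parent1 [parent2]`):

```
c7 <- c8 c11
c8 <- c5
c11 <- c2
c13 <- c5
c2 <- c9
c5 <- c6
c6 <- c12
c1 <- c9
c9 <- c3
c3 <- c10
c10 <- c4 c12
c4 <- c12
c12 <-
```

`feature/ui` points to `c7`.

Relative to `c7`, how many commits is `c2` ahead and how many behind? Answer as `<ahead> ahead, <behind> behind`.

0 ahead, 5 behind

Reachable from c2: {c10, c12, c2, c3, c4, c9}.
Reachable from c7: {c10, c11, c12, c2, c3, c4, c5, c6, c7, c8, c9}.
Only in c2's history (ahead): {} — 0.
Only in c7's history (behind): {c11, c5, c6, c7, c8} — 5.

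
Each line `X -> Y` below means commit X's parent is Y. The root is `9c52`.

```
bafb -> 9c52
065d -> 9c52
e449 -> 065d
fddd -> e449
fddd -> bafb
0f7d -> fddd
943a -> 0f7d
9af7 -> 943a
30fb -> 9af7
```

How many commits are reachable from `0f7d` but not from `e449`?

Reachable from 0f7d: {065d, 0f7d, 9c52, bafb, e449, fddd}.
Reachable from e449: {065d, 9c52, e449}.
In 0f7d's history but not e449's: {0f7d, bafb, fddd} — 3 commits.

3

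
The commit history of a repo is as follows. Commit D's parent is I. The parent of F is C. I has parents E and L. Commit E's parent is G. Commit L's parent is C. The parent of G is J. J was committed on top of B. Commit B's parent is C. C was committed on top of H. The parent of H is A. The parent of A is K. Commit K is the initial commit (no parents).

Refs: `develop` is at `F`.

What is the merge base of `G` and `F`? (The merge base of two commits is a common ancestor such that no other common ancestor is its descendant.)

Ancestors of G: {A, B, C, G, H, J, K}.
Ancestors of F: {A, C, F, H, K}.
Common ancestors: {A, C, H, K}.
Among these, C is not an ancestor of any other common ancestor — it is the merge base.

C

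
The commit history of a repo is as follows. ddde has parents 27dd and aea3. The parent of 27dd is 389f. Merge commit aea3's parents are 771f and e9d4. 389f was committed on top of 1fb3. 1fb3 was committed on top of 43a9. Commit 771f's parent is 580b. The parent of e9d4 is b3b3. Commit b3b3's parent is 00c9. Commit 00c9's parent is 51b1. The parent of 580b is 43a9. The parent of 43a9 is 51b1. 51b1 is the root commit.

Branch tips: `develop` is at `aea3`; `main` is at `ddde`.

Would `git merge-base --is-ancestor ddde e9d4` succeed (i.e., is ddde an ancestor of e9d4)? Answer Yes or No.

Ancestors of e9d4: {00c9, 51b1, b3b3, e9d4}.
ddde is not in that set, so it is not an ancestor of e9d4.

No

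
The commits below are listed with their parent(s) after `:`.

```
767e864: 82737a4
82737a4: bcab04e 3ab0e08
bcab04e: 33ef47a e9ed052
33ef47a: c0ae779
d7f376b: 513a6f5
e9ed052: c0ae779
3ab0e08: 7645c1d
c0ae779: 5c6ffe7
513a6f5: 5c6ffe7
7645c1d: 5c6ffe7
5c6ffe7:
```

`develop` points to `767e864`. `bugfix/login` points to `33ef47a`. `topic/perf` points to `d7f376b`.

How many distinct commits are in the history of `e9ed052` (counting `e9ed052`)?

Walking parent pointers from e9ed052: reachable set = {5c6ffe7, c0ae779, e9ed052}.
That is 3 commits.

3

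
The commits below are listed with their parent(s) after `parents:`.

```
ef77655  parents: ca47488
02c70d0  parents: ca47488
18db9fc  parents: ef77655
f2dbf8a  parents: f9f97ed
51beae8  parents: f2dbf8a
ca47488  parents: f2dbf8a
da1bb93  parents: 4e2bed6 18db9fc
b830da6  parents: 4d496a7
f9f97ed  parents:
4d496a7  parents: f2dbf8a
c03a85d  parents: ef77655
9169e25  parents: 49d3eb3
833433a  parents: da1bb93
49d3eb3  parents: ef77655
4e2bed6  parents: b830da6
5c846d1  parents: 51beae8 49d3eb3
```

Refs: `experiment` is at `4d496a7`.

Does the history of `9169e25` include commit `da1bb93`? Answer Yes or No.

Ancestors of 9169e25: {49d3eb3, 9169e25, ca47488, ef77655, f2dbf8a, f9f97ed}.
da1bb93 is not in that set, so it is not an ancestor of 9169e25.

No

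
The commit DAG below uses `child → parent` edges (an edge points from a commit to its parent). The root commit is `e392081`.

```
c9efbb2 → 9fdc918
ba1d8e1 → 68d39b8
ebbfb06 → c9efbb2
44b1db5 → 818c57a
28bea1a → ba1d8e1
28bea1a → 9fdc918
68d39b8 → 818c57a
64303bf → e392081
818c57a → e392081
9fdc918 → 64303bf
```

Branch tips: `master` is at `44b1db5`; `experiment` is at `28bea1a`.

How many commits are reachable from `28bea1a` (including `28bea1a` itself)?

Walking parent pointers from 28bea1a: reachable set = {28bea1a, 64303bf, 68d39b8, 818c57a, 9fdc918, ba1d8e1, e392081}.
That is 7 commits.

7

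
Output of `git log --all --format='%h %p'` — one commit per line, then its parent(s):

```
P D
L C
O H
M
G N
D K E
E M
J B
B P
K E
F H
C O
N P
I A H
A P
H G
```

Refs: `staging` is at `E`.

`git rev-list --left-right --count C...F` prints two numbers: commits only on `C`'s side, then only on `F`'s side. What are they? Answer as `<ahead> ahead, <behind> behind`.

Reachable from C: {C, D, E, G, H, K, M, N, O, P}.
Reachable from F: {D, E, F, G, H, K, M, N, P}.
Only in C's history (ahead): {C, O} — 2.
Only in F's history (behind): {F} — 1.

2 ahead, 1 behind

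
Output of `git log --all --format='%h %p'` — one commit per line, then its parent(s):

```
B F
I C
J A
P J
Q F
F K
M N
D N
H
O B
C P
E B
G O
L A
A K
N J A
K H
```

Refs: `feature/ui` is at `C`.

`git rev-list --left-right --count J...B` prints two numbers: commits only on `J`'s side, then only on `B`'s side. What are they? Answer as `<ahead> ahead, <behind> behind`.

2 ahead, 2 behind

Reachable from J: {A, H, J, K}.
Reachable from B: {B, F, H, K}.
Only in J's history (ahead): {A, J} — 2.
Only in B's history (behind): {B, F} — 2.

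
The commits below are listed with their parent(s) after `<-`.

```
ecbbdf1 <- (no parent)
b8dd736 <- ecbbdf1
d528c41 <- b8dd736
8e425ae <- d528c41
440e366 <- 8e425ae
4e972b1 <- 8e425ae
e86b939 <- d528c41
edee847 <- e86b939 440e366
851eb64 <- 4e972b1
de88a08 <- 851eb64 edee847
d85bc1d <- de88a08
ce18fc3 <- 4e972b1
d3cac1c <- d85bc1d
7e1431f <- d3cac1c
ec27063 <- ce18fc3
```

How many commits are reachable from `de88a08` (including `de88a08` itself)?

10

Walking parent pointers from de88a08: reachable set = {440e366, 4e972b1, 851eb64, 8e425ae, b8dd736, d528c41, de88a08, e86b939, ecbbdf1, edee847}.
That is 10 commits.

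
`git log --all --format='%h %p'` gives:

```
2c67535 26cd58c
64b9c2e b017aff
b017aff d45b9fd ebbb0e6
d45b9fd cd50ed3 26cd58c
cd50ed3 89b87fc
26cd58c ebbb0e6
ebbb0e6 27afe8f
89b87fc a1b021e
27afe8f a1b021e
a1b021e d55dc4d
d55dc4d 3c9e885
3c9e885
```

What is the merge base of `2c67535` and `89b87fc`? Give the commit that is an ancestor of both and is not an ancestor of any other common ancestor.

Ancestors of 2c67535: {26cd58c, 27afe8f, 2c67535, 3c9e885, a1b021e, d55dc4d, ebbb0e6}.
Ancestors of 89b87fc: {3c9e885, 89b87fc, a1b021e, d55dc4d}.
Common ancestors: {3c9e885, a1b021e, d55dc4d}.
Among these, a1b021e is not an ancestor of any other common ancestor — it is the merge base.

a1b021e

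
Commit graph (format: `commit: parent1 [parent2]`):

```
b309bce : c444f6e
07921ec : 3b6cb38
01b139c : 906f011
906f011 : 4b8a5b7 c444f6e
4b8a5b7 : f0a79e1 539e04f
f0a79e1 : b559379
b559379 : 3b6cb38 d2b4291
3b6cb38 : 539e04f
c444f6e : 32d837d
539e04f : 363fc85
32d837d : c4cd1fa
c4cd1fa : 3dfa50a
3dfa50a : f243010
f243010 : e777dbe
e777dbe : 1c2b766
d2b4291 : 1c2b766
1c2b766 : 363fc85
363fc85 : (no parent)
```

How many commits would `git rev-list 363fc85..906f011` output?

Reachable from 906f011: {1c2b766, 32d837d, 363fc85, 3b6cb38, 3dfa50a, 4b8a5b7, 539e04f, 906f011, b559379, c444f6e, c4cd1fa, d2b4291, e777dbe, f0a79e1, f243010}.
Reachable from 363fc85: {363fc85}.
In 906f011's history but not 363fc85's: {1c2b766, 32d837d, 3b6cb38, 3dfa50a, 4b8a5b7, 539e04f, 906f011, b559379, c444f6e, c4cd1fa, d2b4291, e777dbe, f0a79e1, f243010} — 14 commits.

14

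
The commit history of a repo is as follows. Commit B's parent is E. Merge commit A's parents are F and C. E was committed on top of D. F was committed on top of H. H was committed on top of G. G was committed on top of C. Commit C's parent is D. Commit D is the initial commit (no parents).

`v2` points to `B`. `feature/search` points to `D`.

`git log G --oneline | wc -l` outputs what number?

3

Walking parent pointers from G: reachable set = {C, D, G}.
That is 3 commits.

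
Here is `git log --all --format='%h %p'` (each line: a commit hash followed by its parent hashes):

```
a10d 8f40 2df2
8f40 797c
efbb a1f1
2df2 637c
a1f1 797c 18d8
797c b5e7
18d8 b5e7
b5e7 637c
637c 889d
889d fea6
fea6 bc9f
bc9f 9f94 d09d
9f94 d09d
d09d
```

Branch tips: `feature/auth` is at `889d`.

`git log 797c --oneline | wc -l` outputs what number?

Walking parent pointers from 797c: reachable set = {637c, 797c, 889d, 9f94, b5e7, bc9f, d09d, fea6}.
That is 8 commits.

8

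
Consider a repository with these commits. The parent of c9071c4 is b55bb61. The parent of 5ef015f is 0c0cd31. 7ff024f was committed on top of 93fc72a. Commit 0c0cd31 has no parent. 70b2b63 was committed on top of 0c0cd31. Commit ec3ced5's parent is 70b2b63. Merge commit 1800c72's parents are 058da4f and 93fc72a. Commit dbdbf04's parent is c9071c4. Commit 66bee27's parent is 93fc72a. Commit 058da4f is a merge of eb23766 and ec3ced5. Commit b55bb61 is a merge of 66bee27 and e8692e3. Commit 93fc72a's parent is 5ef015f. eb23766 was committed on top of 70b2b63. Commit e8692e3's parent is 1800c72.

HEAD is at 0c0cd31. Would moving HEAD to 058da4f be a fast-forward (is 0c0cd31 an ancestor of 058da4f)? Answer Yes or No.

Yes

A fast-forward from 0c0cd31 to 058da4f is possible iff 0c0cd31 is an ancestor of 058da4f.
Ancestors of 058da4f: {058da4f, 0c0cd31, 70b2b63, eb23766, ec3ced5}.
0c0cd31 is among them, so fast-forward is possible.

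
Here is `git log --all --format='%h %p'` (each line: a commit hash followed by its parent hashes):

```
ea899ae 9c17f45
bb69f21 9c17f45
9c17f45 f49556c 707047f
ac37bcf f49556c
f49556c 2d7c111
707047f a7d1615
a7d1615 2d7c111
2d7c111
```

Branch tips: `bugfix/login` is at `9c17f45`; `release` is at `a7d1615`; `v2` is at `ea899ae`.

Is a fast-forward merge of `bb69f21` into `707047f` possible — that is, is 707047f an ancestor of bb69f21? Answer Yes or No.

Yes

A fast-forward from 707047f to bb69f21 is possible iff 707047f is an ancestor of bb69f21.
Ancestors of bb69f21: {2d7c111, 707047f, 9c17f45, a7d1615, bb69f21, f49556c}.
707047f is among them, so fast-forward is possible.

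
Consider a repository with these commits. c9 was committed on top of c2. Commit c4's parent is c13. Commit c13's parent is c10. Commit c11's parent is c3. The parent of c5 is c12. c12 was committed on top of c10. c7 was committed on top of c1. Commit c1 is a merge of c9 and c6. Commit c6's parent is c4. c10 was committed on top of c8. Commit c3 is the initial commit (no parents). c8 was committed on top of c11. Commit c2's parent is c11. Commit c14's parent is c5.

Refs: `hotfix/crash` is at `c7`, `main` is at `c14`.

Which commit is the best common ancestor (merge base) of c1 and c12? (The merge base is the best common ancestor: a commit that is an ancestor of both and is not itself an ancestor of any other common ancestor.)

Ancestors of c1: {c1, c10, c11, c13, c2, c3, c4, c6, c8, c9}.
Ancestors of c12: {c10, c11, c12, c3, c8}.
Common ancestors: {c10, c11, c3, c8}.
Among these, c10 is not an ancestor of any other common ancestor — it is the merge base.

c10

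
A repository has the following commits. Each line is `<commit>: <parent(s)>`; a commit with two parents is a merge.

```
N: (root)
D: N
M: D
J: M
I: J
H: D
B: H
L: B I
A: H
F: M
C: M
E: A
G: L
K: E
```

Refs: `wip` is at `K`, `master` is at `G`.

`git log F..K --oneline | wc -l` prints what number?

4

Reachable from K: {A, D, E, H, K, N}.
Reachable from F: {D, F, M, N}.
In K's history but not F's: {A, E, H, K} — 4 commits.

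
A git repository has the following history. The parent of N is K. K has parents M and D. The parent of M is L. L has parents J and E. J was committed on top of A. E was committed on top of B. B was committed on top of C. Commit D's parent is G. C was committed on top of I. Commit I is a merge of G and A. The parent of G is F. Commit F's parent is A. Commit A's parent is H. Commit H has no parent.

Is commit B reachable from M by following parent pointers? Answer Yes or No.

Yes

Ancestors of M (commits reachable by following parents): {A, B, C, E, F, G, H, I, J, L, M}.
B is in that set, so it is an ancestor of M.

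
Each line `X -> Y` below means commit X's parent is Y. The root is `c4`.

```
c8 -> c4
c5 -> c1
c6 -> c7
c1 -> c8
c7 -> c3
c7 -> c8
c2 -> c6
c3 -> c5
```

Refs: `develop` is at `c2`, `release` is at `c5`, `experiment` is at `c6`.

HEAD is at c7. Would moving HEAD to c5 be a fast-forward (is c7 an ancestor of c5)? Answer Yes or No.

A fast-forward from c7 to c5 is possible iff c7 is an ancestor of c5.
Ancestors of c5: {c1, c4, c5, c8}.
c7 is not among them, so fast-forward is not possible.

No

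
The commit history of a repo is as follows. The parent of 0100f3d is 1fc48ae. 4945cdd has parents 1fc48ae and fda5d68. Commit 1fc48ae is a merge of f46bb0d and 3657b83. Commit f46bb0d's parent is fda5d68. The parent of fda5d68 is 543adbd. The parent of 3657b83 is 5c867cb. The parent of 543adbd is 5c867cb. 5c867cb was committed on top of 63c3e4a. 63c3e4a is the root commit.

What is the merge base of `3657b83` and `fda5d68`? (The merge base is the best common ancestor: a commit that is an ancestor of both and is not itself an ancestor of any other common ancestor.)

Ancestors of 3657b83: {3657b83, 5c867cb, 63c3e4a}.
Ancestors of fda5d68: {543adbd, 5c867cb, 63c3e4a, fda5d68}.
Common ancestors: {5c867cb, 63c3e4a}.
Among these, 5c867cb is not an ancestor of any other common ancestor — it is the merge base.

5c867cb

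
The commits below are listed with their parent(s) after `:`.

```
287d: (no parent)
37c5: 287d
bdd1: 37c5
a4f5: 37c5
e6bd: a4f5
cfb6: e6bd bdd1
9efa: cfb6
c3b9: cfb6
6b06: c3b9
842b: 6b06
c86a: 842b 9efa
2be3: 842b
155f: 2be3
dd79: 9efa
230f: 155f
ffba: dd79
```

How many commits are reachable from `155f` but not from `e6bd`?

Reachable from 155f: {155f, 287d, 2be3, 37c5, 6b06, 842b, a4f5, bdd1, c3b9, cfb6, e6bd}.
Reachable from e6bd: {287d, 37c5, a4f5, e6bd}.
In 155f's history but not e6bd's: {155f, 2be3, 6b06, 842b, bdd1, c3b9, cfb6} — 7 commits.

7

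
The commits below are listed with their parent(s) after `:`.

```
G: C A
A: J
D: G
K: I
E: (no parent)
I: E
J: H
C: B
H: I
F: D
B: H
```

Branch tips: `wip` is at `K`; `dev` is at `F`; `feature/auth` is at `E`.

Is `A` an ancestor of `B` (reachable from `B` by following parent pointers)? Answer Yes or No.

Ancestors of B: {B, E, H, I}.
A is not in that set, so it is not an ancestor of B.

No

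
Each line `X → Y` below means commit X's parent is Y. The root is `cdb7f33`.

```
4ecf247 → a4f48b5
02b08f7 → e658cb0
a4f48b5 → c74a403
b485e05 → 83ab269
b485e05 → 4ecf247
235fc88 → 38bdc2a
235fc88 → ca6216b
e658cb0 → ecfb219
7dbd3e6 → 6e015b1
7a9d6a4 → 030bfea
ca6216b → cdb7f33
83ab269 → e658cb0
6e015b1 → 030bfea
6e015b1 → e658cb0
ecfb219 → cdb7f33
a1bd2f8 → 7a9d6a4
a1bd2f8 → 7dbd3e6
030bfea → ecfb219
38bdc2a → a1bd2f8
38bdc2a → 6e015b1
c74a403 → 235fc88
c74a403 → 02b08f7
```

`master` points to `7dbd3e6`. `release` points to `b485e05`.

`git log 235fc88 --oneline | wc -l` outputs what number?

Walking parent pointers from 235fc88: reachable set = {030bfea, 235fc88, 38bdc2a, 6e015b1, 7a9d6a4, 7dbd3e6, a1bd2f8, ca6216b, cdb7f33, e658cb0, ecfb219}.
That is 11 commits.

11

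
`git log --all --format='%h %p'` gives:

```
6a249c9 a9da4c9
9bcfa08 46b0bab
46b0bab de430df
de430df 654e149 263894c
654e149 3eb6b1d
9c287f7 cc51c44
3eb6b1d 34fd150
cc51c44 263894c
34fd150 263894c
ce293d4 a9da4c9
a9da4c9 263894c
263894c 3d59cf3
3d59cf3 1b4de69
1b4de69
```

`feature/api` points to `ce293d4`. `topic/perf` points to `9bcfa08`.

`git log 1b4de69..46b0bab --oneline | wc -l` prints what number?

7

Reachable from 46b0bab: {1b4de69, 263894c, 34fd150, 3d59cf3, 3eb6b1d, 46b0bab, 654e149, de430df}.
Reachable from 1b4de69: {1b4de69}.
In 46b0bab's history but not 1b4de69's: {263894c, 34fd150, 3d59cf3, 3eb6b1d, 46b0bab, 654e149, de430df} — 7 commits.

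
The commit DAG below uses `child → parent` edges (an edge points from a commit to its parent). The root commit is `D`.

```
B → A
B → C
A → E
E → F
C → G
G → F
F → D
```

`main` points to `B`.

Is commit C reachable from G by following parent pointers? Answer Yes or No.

Ancestors of G: {D, F, G}.
C is not in that set, so it is not an ancestor of G.

No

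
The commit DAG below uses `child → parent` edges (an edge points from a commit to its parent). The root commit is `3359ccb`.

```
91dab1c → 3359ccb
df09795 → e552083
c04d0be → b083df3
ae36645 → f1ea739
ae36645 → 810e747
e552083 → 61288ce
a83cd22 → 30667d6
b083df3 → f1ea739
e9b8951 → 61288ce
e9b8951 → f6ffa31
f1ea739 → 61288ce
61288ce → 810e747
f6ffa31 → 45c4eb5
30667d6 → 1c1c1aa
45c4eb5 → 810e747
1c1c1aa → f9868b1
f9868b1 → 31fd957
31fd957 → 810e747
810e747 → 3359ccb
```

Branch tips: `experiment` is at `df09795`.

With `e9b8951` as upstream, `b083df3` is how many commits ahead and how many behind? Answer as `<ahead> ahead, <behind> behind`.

2 ahead, 3 behind

Reachable from b083df3: {3359ccb, 61288ce, 810e747, b083df3, f1ea739}.
Reachable from e9b8951: {3359ccb, 45c4eb5, 61288ce, 810e747, e9b8951, f6ffa31}.
Only in b083df3's history (ahead): {b083df3, f1ea739} — 2.
Only in e9b8951's history (behind): {45c4eb5, e9b8951, f6ffa31} — 3.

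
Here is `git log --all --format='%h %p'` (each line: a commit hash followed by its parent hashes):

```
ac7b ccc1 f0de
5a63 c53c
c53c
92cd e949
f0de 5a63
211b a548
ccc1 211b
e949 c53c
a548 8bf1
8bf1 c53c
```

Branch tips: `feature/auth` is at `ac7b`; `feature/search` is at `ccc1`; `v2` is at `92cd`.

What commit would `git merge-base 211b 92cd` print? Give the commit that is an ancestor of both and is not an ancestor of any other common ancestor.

Ancestors of 211b: {211b, 8bf1, a548, c53c}.
Ancestors of 92cd: {92cd, c53c, e949}.
Common ancestors: {c53c}.
The only common ancestor is c53c, so it is the merge base.

c53c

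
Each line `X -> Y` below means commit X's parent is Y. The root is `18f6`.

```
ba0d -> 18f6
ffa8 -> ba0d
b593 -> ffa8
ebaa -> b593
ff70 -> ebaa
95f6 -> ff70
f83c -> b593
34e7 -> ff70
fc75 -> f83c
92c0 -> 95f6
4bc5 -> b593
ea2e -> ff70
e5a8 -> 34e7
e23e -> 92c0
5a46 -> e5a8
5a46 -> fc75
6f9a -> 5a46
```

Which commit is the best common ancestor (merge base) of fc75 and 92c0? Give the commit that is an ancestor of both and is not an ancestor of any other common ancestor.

Ancestors of fc75: {18f6, b593, ba0d, f83c, fc75, ffa8}.
Ancestors of 92c0: {18f6, 92c0, 95f6, b593, ba0d, ebaa, ff70, ffa8}.
Common ancestors: {18f6, b593, ba0d, ffa8}.
Among these, b593 is not an ancestor of any other common ancestor — it is the merge base.

b593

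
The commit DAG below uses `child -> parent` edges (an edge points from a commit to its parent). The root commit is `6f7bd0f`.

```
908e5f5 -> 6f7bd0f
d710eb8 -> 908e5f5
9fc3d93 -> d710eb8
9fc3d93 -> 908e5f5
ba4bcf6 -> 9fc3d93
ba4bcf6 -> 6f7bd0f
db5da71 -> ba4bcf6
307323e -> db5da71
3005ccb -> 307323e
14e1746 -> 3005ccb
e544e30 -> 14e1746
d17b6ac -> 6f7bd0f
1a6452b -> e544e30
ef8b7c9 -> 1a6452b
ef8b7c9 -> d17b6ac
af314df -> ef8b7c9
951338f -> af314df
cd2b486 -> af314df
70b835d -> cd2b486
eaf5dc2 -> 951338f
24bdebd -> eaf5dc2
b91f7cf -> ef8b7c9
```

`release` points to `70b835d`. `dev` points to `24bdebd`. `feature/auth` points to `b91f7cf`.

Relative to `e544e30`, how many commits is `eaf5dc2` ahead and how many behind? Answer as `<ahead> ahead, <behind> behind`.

6 ahead, 0 behind

Reachable from eaf5dc2: {14e1746, 1a6452b, 3005ccb, 307323e, 6f7bd0f, 908e5f5, 951338f, 9fc3d93, af314df, ba4bcf6, d17b6ac, d710eb8, db5da71, e544e30, eaf5dc2, ef8b7c9}.
Reachable from e544e30: {14e1746, 3005ccb, 307323e, 6f7bd0f, 908e5f5, 9fc3d93, ba4bcf6, d710eb8, db5da71, e544e30}.
Only in eaf5dc2's history (ahead): {1a6452b, 951338f, af314df, d17b6ac, eaf5dc2, ef8b7c9} — 6.
Only in e544e30's history (behind): {} — 0.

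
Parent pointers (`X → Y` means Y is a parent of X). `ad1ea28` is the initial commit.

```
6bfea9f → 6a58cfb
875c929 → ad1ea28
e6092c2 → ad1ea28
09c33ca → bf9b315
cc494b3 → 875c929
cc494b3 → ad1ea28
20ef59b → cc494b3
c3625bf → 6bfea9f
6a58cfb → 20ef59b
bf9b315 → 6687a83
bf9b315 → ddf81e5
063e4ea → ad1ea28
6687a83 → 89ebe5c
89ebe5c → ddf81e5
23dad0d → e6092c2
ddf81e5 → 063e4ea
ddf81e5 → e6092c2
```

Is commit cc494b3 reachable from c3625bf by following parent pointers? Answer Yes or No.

Yes

Ancestors of c3625bf (commits reachable by following parents): {20ef59b, 6a58cfb, 6bfea9f, 875c929, ad1ea28, c3625bf, cc494b3}.
cc494b3 is in that set, so it is an ancestor of c3625bf.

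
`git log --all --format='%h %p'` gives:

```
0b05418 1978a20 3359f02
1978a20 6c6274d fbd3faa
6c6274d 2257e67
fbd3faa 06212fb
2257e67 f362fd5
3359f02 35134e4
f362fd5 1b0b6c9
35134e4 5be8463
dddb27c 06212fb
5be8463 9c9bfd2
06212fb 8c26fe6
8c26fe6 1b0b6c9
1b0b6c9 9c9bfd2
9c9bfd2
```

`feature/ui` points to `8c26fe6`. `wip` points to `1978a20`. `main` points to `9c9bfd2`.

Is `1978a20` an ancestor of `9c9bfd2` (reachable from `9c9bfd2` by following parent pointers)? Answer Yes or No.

No

Ancestors of 9c9bfd2: {9c9bfd2}.
1978a20 is not in that set, so it is not an ancestor of 9c9bfd2.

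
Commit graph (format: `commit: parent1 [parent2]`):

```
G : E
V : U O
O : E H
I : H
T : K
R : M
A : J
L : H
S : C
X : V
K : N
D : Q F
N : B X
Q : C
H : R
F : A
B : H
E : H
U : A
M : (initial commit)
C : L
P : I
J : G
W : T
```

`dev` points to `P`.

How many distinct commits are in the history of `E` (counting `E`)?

4

Walking parent pointers from E: reachable set = {E, H, M, R}.
That is 4 commits.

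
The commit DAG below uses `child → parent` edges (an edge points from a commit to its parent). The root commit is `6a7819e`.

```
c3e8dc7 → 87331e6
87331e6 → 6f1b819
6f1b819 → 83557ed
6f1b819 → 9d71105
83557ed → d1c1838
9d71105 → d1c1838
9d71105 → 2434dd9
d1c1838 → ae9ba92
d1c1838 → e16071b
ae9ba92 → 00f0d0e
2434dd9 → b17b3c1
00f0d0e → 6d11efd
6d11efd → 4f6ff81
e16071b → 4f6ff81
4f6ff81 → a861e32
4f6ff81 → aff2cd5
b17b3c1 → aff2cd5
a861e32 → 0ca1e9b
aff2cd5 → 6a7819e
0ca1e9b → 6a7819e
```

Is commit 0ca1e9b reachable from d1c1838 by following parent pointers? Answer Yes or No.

Ancestors of d1c1838 (commits reachable by following parents): {00f0d0e, 0ca1e9b, 4f6ff81, 6a7819e, 6d11efd, a861e32, ae9ba92, aff2cd5, d1c1838, e16071b}.
0ca1e9b is in that set, so it is an ancestor of d1c1838.

Yes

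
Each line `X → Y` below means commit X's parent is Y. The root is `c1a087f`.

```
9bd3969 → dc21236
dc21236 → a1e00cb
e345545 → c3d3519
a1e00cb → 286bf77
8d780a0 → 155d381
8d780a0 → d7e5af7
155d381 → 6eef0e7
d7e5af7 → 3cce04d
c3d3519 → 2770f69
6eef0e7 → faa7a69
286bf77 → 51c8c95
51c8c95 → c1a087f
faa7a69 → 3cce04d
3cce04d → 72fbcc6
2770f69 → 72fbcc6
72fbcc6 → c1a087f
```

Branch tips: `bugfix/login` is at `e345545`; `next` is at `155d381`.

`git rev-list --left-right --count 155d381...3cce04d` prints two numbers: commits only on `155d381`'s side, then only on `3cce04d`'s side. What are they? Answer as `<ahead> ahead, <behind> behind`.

3 ahead, 0 behind

Reachable from 155d381: {155d381, 3cce04d, 6eef0e7, 72fbcc6, c1a087f, faa7a69}.
Reachable from 3cce04d: {3cce04d, 72fbcc6, c1a087f}.
Only in 155d381's history (ahead): {155d381, 6eef0e7, faa7a69} — 3.
Only in 3cce04d's history (behind): {} — 0.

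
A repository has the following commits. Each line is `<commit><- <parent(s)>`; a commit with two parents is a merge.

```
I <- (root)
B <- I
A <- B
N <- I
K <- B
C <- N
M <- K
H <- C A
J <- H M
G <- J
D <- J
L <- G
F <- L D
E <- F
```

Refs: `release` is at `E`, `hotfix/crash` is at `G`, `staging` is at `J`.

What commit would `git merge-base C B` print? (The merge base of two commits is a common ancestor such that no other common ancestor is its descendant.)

I

Ancestors of C: {C, I, N}.
Ancestors of B: {B, I}.
Common ancestors: {I}.
The only common ancestor is I, so it is the merge base.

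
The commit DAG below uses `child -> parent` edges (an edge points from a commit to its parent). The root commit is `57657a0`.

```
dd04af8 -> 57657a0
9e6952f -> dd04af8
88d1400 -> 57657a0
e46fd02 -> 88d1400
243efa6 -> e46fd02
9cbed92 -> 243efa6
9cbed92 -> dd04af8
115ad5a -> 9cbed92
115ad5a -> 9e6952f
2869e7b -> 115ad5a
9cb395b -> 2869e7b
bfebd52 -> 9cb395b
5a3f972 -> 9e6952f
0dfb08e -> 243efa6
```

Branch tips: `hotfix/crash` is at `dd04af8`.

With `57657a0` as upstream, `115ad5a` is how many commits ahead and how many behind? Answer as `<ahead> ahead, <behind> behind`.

7 ahead, 0 behind

Reachable from 115ad5a: {115ad5a, 243efa6, 57657a0, 88d1400, 9cbed92, 9e6952f, dd04af8, e46fd02}.
Reachable from 57657a0: {57657a0}.
Only in 115ad5a's history (ahead): {115ad5a, 243efa6, 88d1400, 9cbed92, 9e6952f, dd04af8, e46fd02} — 7.
Only in 57657a0's history (behind): {} — 0.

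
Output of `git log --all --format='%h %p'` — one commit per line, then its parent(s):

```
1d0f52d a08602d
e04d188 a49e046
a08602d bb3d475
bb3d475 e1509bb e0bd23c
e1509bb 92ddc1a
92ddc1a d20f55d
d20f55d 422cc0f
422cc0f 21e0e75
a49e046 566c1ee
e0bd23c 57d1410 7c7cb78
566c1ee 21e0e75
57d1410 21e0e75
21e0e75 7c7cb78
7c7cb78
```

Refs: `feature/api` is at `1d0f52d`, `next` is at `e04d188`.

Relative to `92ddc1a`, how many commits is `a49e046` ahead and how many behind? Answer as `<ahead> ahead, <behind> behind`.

Reachable from a49e046: {21e0e75, 566c1ee, 7c7cb78, a49e046}.
Reachable from 92ddc1a: {21e0e75, 422cc0f, 7c7cb78, 92ddc1a, d20f55d}.
Only in a49e046's history (ahead): {566c1ee, a49e046} — 2.
Only in 92ddc1a's history (behind): {422cc0f, 92ddc1a, d20f55d} — 3.

2 ahead, 3 behind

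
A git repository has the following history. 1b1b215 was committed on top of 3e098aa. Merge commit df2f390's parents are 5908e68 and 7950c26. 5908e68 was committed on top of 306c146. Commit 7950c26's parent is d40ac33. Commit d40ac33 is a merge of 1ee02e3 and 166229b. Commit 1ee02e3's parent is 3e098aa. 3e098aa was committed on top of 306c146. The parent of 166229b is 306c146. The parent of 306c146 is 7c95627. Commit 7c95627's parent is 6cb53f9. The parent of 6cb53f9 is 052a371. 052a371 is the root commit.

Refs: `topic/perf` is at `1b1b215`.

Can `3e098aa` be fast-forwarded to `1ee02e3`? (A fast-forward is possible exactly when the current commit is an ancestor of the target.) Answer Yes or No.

A fast-forward from 3e098aa to 1ee02e3 is possible iff 3e098aa is an ancestor of 1ee02e3.
Ancestors of 1ee02e3: {052a371, 1ee02e3, 306c146, 3e098aa, 6cb53f9, 7c95627}.
3e098aa is among them, so fast-forward is possible.

Yes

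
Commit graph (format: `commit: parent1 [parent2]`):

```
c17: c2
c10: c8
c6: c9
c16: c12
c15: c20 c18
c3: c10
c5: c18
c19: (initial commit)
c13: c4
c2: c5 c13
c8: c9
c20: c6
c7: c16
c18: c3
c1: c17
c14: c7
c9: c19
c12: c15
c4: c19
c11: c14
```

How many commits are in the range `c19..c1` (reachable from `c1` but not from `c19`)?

Reachable from c1: {c1, c10, c13, c17, c18, c19, c2, c3, c4, c5, c8, c9}.
Reachable from c19: {c19}.
In c1's history but not c19's: {c1, c10, c13, c17, c18, c2, c3, c4, c5, c8, c9} — 11 commits.

11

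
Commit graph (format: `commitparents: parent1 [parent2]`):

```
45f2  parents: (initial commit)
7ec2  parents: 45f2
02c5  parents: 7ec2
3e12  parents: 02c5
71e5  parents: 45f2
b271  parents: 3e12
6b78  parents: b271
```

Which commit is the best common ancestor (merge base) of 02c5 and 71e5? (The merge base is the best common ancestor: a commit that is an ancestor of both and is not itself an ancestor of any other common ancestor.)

Ancestors of 02c5: {02c5, 45f2, 7ec2}.
Ancestors of 71e5: {45f2, 71e5}.
Common ancestors: {45f2}.
The only common ancestor is 45f2, so it is the merge base.

45f2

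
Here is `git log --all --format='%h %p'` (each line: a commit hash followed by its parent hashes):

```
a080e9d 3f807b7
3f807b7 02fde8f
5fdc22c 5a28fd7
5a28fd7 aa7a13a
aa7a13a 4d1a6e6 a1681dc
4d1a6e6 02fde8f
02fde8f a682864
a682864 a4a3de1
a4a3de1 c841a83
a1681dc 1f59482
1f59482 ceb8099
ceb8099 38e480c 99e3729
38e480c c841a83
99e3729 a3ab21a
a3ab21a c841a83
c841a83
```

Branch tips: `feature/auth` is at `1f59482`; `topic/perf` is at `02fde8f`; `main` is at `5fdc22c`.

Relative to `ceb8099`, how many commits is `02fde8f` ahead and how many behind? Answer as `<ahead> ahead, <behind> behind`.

3 ahead, 4 behind

Reachable from 02fde8f: {02fde8f, a4a3de1, a682864, c841a83}.
Reachable from ceb8099: {38e480c, 99e3729, a3ab21a, c841a83, ceb8099}.
Only in 02fde8f's history (ahead): {02fde8f, a4a3de1, a682864} — 3.
Only in ceb8099's history (behind): {38e480c, 99e3729, a3ab21a, ceb8099} — 4.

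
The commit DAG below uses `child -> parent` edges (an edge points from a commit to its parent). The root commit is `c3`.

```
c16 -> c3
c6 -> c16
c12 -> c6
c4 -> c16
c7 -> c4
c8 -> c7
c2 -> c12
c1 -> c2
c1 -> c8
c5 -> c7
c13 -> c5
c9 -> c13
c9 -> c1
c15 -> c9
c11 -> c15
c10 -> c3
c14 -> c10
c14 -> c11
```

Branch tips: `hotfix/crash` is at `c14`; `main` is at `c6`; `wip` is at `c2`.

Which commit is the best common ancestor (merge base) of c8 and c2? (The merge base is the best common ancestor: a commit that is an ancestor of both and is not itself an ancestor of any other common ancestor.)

Ancestors of c8: {c16, c3, c4, c7, c8}.
Ancestors of c2: {c12, c16, c2, c3, c6}.
Common ancestors: {c16, c3}.
Among these, c16 is not an ancestor of any other common ancestor — it is the merge base.

c16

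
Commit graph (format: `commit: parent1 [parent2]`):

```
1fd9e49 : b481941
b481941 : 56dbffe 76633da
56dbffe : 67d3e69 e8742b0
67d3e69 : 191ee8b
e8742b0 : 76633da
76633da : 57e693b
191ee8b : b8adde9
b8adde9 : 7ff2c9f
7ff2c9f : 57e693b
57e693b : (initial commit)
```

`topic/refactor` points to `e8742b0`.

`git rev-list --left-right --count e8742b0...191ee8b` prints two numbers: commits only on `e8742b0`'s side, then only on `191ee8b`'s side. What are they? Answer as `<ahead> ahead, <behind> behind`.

Reachable from e8742b0: {57e693b, 76633da, e8742b0}.
Reachable from 191ee8b: {191ee8b, 57e693b, 7ff2c9f, b8adde9}.
Only in e8742b0's history (ahead): {76633da, e8742b0} — 2.
Only in 191ee8b's history (behind): {191ee8b, 7ff2c9f, b8adde9} — 3.

2 ahead, 3 behind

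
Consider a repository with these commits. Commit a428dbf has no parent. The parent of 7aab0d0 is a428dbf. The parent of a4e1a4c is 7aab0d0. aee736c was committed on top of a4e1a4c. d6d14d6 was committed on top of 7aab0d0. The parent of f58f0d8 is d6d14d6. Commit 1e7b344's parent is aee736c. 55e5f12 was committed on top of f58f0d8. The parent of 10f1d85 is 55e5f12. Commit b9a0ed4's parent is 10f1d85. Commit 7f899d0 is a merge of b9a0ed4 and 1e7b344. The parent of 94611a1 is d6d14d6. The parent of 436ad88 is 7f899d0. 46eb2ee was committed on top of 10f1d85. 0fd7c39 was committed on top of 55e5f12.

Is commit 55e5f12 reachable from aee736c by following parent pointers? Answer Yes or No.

Ancestors of aee736c: {7aab0d0, a428dbf, a4e1a4c, aee736c}.
55e5f12 is not in that set, so it is not an ancestor of aee736c.

No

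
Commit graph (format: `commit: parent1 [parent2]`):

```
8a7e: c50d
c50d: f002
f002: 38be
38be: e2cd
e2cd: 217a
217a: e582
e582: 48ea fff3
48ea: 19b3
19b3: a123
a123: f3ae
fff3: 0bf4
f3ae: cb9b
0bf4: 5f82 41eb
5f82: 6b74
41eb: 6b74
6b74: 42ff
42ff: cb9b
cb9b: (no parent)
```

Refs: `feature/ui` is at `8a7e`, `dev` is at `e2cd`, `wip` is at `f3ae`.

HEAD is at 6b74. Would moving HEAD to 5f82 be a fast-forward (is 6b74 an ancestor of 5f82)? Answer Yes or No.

A fast-forward from 6b74 to 5f82 is possible iff 6b74 is an ancestor of 5f82.
Ancestors of 5f82: {42ff, 5f82, 6b74, cb9b}.
6b74 is among them, so fast-forward is possible.

Yes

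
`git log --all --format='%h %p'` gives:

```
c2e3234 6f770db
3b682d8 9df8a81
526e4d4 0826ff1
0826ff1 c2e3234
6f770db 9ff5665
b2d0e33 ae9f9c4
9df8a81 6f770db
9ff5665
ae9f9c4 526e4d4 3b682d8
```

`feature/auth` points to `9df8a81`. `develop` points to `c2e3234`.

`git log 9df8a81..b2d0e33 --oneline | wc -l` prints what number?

Reachable from b2d0e33: {0826ff1, 3b682d8, 526e4d4, 6f770db, 9df8a81, 9ff5665, ae9f9c4, b2d0e33, c2e3234}.
Reachable from 9df8a81: {6f770db, 9df8a81, 9ff5665}.
In b2d0e33's history but not 9df8a81's: {0826ff1, 3b682d8, 526e4d4, ae9f9c4, b2d0e33, c2e3234} — 6 commits.

6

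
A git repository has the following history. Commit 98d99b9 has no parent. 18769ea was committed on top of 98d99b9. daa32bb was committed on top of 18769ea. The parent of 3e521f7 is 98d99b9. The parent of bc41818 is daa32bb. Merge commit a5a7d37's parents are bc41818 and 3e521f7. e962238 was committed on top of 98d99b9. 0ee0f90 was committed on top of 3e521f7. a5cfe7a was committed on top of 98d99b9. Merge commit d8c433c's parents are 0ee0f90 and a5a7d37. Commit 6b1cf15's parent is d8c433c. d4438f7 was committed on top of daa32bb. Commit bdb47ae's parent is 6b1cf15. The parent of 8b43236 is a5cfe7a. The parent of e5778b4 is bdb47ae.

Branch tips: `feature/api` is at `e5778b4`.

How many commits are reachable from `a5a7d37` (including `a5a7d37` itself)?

6

Walking parent pointers from a5a7d37: reachable set = {18769ea, 3e521f7, 98d99b9, a5a7d37, bc41818, daa32bb}.
That is 6 commits.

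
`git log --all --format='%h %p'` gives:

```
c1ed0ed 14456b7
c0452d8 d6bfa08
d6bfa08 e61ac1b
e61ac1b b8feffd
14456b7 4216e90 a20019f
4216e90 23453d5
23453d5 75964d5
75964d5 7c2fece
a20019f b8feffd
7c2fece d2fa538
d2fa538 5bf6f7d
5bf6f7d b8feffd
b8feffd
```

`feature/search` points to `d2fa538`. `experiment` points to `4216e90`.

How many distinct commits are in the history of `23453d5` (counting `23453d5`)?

Walking parent pointers from 23453d5: reachable set = {23453d5, 5bf6f7d, 75964d5, 7c2fece, b8feffd, d2fa538}.
That is 6 commits.

6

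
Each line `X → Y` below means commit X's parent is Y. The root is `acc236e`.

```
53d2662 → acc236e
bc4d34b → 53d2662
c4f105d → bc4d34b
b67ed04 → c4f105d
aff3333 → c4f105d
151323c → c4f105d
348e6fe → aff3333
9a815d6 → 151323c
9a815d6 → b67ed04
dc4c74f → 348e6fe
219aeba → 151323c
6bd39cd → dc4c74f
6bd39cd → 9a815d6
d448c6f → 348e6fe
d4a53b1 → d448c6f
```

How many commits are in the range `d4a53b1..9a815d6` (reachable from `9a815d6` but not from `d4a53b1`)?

3

Reachable from 9a815d6: {151323c, 53d2662, 9a815d6, acc236e, b67ed04, bc4d34b, c4f105d}.
Reachable from d4a53b1: {348e6fe, 53d2662, acc236e, aff3333, bc4d34b, c4f105d, d448c6f, d4a53b1}.
In 9a815d6's history but not d4a53b1's: {151323c, 9a815d6, b67ed04} — 3 commits.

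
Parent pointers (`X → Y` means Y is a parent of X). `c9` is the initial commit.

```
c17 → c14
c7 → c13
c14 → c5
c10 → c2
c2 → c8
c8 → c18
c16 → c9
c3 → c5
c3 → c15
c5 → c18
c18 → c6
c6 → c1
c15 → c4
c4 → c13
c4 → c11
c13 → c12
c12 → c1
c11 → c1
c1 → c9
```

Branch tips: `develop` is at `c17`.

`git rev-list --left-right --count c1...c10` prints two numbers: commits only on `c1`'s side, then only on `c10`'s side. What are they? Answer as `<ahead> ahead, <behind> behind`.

0 ahead, 5 behind

Reachable from c1: {c1, c9}.
Reachable from c10: {c1, c10, c18, c2, c6, c8, c9}.
Only in c1's history (ahead): {} — 0.
Only in c10's history (behind): {c10, c18, c2, c6, c8} — 5.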